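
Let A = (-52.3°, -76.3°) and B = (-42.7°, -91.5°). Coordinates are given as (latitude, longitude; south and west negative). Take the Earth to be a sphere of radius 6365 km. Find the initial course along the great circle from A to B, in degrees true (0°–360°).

307.2°

θ = atan2( sin Δλ·cos φ₂ ,  cos φ₁ sin φ₂ − sin φ₁ cos φ₂ cos Δλ )
  = atan2(-0.1927, +0.1464) = 307.23°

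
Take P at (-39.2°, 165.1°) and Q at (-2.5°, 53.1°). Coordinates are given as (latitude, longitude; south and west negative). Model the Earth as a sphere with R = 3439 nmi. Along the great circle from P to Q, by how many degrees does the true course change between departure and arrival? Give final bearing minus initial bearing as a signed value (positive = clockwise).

At departure: θ₁ = atan2(sin Δλ cos φ₂, cos φ₁ sin φ₂ − sin φ₁ cos φ₂ cos Δλ) = 253.73°
At arrival: θ₂ = atan2(sin Δλ cos φ₁, −cos φ₂ sin φ₁ + sin φ₂ cos φ₁ cos Δλ) = 311.87°
Δθ = θ₂ − θ₁ = +58.1°

+58.1°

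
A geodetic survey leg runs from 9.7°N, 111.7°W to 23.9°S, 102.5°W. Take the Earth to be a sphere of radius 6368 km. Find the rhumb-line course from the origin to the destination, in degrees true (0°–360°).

Δψ = ln[tan(π/4+φ₂/2)/tan(π/4+φ₁/2)] = -0.5999
Δλ = +0.1606 rad (taken the short way round)
course = atan2(Δλ, Δψ) = 165.02°

165.0°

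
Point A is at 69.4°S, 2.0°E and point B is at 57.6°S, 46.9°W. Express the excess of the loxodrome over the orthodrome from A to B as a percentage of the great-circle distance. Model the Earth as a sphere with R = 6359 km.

Great circle: σ = 0.4171 rad → d_gc = Rσ = 2652.2 km
Rhumb: Δφ = +0.2059, Δλ = -0.8535, Δψ = +0.4692, q = Δφ/Δψ = 0.4390 → d_rh = R√(Δφ²+q²Δλ²) = 2718.6 km
Excess = (2718.6 − 2652.2) / 2652.2 = 66.4 / 2652.2 = 2.50% ≈ 2.5%

2.5%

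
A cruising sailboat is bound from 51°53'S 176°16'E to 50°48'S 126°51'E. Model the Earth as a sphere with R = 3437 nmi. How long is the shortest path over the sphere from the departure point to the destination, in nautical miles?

1817 nmi

cos σ = sin φ₁ sin φ₂ + cos φ₁ cos φ₂ cos Δλ
      = sin(-51.88°)sin(-50.80°) + cos(-51.88°)cos(-50.80°)cos(-49.42°) = 0.8635
σ = 30.289° → d = Rσ = 3437·0.52864 = 1817 nmi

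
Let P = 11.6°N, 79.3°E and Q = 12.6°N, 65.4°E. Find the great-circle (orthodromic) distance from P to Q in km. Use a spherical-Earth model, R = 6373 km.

cos σ = sin φ₁ sin φ₂ + cos φ₁ cos φ₂ cos Δλ
      = sin(11.60°)sin(12.60°) + cos(11.60°)cos(12.60°)cos(-13.90°) = 0.9719
σ = 13.626° → d = Rσ = 6373·0.23782 = 1516 km

1516 km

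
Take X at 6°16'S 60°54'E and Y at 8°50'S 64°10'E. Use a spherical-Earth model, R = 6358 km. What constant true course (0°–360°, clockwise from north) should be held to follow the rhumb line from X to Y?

128.4°

Δψ = ln[tan(π/4+φ₂/2)/tan(π/4+φ₁/2)] = -0.0452
Δλ = +0.0570 rad (taken the short way round)
course = atan2(Δλ, Δψ) = 128.40°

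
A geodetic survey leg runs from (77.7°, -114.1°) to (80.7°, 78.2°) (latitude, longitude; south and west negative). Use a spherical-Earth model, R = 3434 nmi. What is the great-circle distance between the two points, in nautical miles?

1287 nmi

Haversine: a = sin²(Δφ/2)+cos φ₁ cos φ₂ sin²(Δλ/2) = 0.03472;  σ = 2·atan2(√a,√(1−a))
σ = 21.477° → d = Rσ = 3434·0.37484 = 1287 nmi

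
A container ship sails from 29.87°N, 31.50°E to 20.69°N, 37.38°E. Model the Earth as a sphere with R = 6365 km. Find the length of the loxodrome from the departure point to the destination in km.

1178 km

Δψ = ln[tan(π/4+φ₂/2)/tan(π/4+φ₁/2)] = -0.1775;  Δφ = -0.1602 rad,  Δλ = +0.1026 rad
q = Δφ/Δψ = 0.9028
d = R·√(Δφ² + q²Δλ²) = 6365·0.18508 = 1178 km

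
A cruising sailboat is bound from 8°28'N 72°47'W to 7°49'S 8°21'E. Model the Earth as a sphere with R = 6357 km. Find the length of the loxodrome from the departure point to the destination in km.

Rhumb course C = atan2(Δλ, Δψ) with Δψ = ln[tan(π/4+φ₂/2)/tan(π/4+φ₁/2)] = -0.2852, Δλ = +1.4160 → C = 101.39°
d = R·|Δφ| / |cos C| = 6357·0.28420 / 0.19742 = 9151 km

9151 km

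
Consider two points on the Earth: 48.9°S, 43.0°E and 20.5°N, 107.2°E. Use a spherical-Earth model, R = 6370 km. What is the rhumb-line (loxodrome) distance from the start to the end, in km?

Rhumb course C = atan2(Δλ, Δψ) with Δψ = ln[tan(π/4+φ₂/2)/tan(π/4+φ₁/2)] = +1.3468, Δλ = +1.1205 → C = 39.76°
d = R·|Δφ| / |cos C| = 6370·1.21126 / 0.76874 = 10037 km

10037 km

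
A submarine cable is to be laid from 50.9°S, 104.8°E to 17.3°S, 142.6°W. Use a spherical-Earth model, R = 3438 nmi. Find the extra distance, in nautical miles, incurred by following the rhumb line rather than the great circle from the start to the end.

396 nmi

Great circle: cos σ = sin φ₁ sin φ₂ + cos φ₁ cos φ₂ cos Δλ,  σ = 1.5714 rad → d_gc = 5402.55 nmi
Rhumb line: Δψ = +0.7287, q = Δφ/Δψ = 0.8047, d_rh = R√(Δφ²+q²Δλ²) = 5799.02 nmi
Excess = 5799.02 − 5402.55 = 396.47 ≈ 396 nmi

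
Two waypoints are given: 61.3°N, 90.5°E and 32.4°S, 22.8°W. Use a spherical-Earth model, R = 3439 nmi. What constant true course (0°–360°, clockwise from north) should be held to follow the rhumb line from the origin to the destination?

Δψ = ln[tan(π/4+φ₂/2)/tan(π/4+φ₁/2)] = -1.9615
Δλ = -1.9775 rad (taken the short way round)
course = atan2(Δλ, Δψ) = 225.23°

225.2°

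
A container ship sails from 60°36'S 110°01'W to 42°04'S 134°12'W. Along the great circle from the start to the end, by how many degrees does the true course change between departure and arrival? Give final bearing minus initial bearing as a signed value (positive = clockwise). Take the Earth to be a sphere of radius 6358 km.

At departure: θ₁ = atan2(sin Δλ cos φ₂, cos φ₁ sin φ₂ − sin φ₁ cos φ₂ cos Δλ) = 310.65°
At arrival: θ₂ = atan2(sin Δλ cos φ₁, −cos φ₂ sin φ₁ + sin φ₂ cos φ₁ cos Δλ) = 329.89°
Δθ = θ₂ − θ₁ = +19.2°

+19.2°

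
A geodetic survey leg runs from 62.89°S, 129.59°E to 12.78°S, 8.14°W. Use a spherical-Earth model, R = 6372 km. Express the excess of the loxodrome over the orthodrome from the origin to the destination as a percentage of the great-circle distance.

Great circle: σ = 1.7031 rad → d_gc = Rσ = 10852.4 km
Rhumb: Δφ = +0.8746, Δλ = -2.4038, Δψ = +1.1976, q = Δφ/Δψ = 0.7303 → d_rh = R√(Δφ²+q²Δλ²) = 12496.9 km
Excess = (12496.9 − 10852.4) / 10852.4 = 1644.5 / 10852.4 = 15.153% ≈ 15.2%

15.2%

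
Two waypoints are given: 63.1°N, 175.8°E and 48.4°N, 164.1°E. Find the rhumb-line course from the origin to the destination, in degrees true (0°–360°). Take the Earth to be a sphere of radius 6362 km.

203.8°

Δψ = ln[tan(π/4+φ₂/2)/tan(π/4+φ₁/2)] = -0.4627
Δλ = -0.2042 rad (taken the short way round)
course = atan2(Δλ, Δψ) = 203.81°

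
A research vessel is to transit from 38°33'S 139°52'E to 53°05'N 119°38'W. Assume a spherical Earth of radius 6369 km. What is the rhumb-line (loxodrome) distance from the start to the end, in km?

14119 km

Δψ = ln[tan(π/4+φ₂/2)/tan(π/4+φ₁/2)] = +1.8275;  Δφ = +1.5993 rad,  Δλ = +1.7541 rad
q = Δφ/Δψ = 0.8751
d = R·√(Δφ² + q²Δλ²) = 6369·2.21679 = 14119 km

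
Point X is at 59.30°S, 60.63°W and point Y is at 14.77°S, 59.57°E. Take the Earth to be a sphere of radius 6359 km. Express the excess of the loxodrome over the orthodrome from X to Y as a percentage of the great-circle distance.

Great circle: σ = 1.5999 rad → d_gc = Rσ = 10173.9 km
Rhumb: Δφ = +0.7772, Δλ = +2.0979, Δψ = +1.0321, q = Δφ/Δψ = 0.7530 → d_rh = R√(Δφ²+q²Δλ²) = 11195.7 km
Excess = (11195.7 − 10173.9) / 10173.9 = 1021.8 / 10173.9 = 10.04% ≈ 10.0%

10.0%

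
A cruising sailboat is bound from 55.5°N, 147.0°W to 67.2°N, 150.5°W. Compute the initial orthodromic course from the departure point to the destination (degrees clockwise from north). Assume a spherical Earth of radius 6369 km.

N = sin Δλ·cos φ₂ = -0.0237;  D = cos φ₁ sin φ₂ − sin φ₁ cos φ₂ cos Δλ = +0.2034
initial course = atan2(N, D) = 353.37°

353.4°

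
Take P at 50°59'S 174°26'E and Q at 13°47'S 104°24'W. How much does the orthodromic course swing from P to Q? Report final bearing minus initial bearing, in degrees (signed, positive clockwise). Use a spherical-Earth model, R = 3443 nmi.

At departure: θ₁ = atan2(sin Δλ cos φ₂, cos φ₁ sin φ₂ − sin φ₁ cos φ₂ cos Δλ) = 92.04°
At arrival: θ₂ = atan2(sin Δλ cos φ₁, −cos φ₂ sin φ₁ + sin φ₂ cos φ₁ cos Δλ) = 40.38°
Δθ = θ₂ − θ₁ = -51.7°

-51.7°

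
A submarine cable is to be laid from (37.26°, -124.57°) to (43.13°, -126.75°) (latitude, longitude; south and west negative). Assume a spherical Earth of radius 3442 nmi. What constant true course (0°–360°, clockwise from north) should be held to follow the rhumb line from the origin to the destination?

344.2°

Meridional parts: M(φ₁)=+0.7017, M(φ₂)=+0.8359 → ΔM = +0.1343;  Δλ = -0.0380 rad
tan C = Δλ / ΔM = -0.2834 → C = 344.18°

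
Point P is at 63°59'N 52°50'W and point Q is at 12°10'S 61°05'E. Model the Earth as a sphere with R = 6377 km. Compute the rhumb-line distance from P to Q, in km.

13135 km

Δψ = ln[tan(π/4+φ₂/2)/tan(π/4+φ₁/2)] = -1.6792;  Δφ = -1.3291 rad,  Δλ = +1.9882 rad
q = Δφ/Δψ = 0.7915
d = R·√(Δφ² + q²Δλ²) = 6377·2.05980 = 13135 km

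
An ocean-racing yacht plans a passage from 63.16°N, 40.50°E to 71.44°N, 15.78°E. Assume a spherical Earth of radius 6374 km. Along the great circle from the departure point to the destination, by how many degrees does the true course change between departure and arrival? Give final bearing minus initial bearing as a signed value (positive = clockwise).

-22.9°

At departure: θ₁ = atan2(sin Δλ cos φ₂, cos φ₁ sin φ₂ − sin φ₁ cos φ₂ cos Δλ) = 321.95°
At arrival: θ₂ = atan2(sin Δλ cos φ₁, −cos φ₂ sin φ₁ + sin φ₂ cos φ₁ cos Δλ) = 299.03°
Δθ = θ₂ − θ₁ = -22.9°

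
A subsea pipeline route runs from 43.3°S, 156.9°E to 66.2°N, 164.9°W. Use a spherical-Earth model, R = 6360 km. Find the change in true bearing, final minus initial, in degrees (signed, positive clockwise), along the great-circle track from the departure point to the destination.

+13.6°

Initial bearing θ₁ = atan2(sin Δλ cos φ₂, cos φ₁ sin φ₂ − sin φ₁ cos φ₂ cos Δλ) = 15.78°
Final bearing θ₂ = (initial bearing from the destination back to the start) + 180° = 29.36°
Δθ = θ₂ − θ₁ = +13.6°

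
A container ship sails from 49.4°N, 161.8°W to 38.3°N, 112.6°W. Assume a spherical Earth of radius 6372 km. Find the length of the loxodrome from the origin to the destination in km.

Δψ = ln[tan(π/4+φ₂/2)/tan(π/4+φ₁/2)] = -0.2698;  Δφ = -0.1937 rad,  Δλ = +0.8587 rad
q = Δφ/Δψ = 0.7179
d = R·√(Δφ² + q²Δλ²) = 6372·0.64621 = 4118 km

4118 km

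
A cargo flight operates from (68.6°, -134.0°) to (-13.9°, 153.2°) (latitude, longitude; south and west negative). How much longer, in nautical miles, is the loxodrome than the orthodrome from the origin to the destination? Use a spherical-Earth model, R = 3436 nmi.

Great circle: cos σ = sin φ₁ sin φ₂ + cos φ₁ cos φ₂ cos Δλ,  σ = 1.6900 rad → d_gc = 5806.9 nmi
Rhumb line: Δψ = -1.9113, q = Δφ/Δψ = 0.7534, d_rh = R√(Δφ²+q²Δλ²) = 5941.0 nmi
Excess = 5941.0 − 5806.9 = 134.1 ≈ 134 nmi

134 nmi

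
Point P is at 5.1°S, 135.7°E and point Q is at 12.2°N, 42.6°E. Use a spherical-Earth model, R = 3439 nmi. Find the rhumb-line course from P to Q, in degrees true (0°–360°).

280.6°

Meridional parts: M(φ₁)=-0.0891, M(φ₂)=+0.2146 → ΔM = +0.3037;  Δλ = -1.6249 rad
tan C = Δλ / ΔM = -5.3506 → C = 280.59°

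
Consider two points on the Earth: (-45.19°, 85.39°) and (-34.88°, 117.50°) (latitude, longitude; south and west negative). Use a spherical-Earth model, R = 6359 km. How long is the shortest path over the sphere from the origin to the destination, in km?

2934 km

cos σ = sin φ₁ sin φ₂ + cos φ₁ cos φ₂ cos Δλ
      = sin(-45.19°)sin(-34.88°) + cos(-45.19°)cos(-34.88°)cos(32.11°) = 0.8954
σ = 26.438° → d = Rσ = 6359·0.46144 = 2934 km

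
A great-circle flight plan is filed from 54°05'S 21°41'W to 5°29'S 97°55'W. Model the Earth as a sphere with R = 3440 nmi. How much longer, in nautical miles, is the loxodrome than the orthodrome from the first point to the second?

111 nmi

Great circle: cos σ = sin φ₁ sin φ₂ + cos φ₁ cos φ₂ cos Δλ,  σ = 1.3527 rad → d_gc = 4653.4 nmi
Rhumb line: Δψ = +1.0308, q = Δφ/Δψ = 0.8229, d_rh = R√(Δφ²+q²Δλ²) = 4764.4 nmi
Excess = 4764.4 − 4653.4 = 111.0 ≈ 111 nmi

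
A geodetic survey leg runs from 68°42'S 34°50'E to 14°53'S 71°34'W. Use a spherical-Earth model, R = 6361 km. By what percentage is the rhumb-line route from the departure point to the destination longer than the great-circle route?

Great circle: σ = 1.4301 rad → d_gc = Rσ = 9097.2 km
Rhumb: Δφ = +0.9393, Δλ = -1.8570, Δψ = +1.4083, q = Δφ/Δψ = 0.6669 → d_rh = R√(Δφ²+q²Δλ²) = 9887.7 km
Excess = (9887.7 − 9097.2) / 9097.2 = 790.5 / 9097.2 = 8.69% ≈ 8.7%

8.7%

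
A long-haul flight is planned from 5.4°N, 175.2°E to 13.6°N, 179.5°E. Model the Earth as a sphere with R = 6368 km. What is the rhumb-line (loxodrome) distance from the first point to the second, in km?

Δψ = ln[tan(π/4+φ₂/2)/tan(π/4+φ₁/2)] = +0.1452;  Δφ = +0.1431 rad,  Δλ = +0.0750 rad
q = Δφ/Δψ = 0.9854
d = R·√(Δφ² + q²Δλ²) = 6368·0.16109 = 1026 km

1026 km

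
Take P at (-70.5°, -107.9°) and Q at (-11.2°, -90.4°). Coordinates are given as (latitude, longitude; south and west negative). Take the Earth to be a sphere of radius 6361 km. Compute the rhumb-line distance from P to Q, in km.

Rhumb course C = atan2(Δλ, Δψ) with Δψ = ln[tan(π/4+φ₂/2)/tan(π/4+φ₁/2)] = +1.5645, Δλ = +0.3054 → C = 11.05°
d = R·|Δφ| / |cos C| = 6361·1.03498 / 0.98147 = 6708 km

6708 km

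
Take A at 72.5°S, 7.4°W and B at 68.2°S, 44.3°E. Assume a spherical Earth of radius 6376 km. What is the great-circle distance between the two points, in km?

1926 km

Haversine: a = sin²(Δφ/2)+cos φ₁ cos φ₂ sin²(Δλ/2) = 0.02264;  σ = 2·atan2(√a,√(1−a))
σ = 17.307° → d = Rσ = 6376·0.30206 = 1926 km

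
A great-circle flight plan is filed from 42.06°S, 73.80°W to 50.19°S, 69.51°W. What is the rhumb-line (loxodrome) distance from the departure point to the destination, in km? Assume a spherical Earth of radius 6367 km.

962 km

Δψ = ln[tan(π/4+φ₂/2)/tan(π/4+φ₁/2)] = -0.2053;  Δφ = -0.1419 rad,  Δλ = +0.0749 rad
q = Δφ/Δψ = 0.6912
d = R·√(Δφ² + q²Δλ²) = 6367·0.15104 = 962 km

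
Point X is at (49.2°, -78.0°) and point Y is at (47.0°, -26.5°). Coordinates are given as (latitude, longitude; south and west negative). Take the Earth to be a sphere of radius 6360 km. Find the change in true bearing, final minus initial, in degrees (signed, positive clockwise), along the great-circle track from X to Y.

At departure: θ₁ = atan2(sin Δλ cos φ₂, cos φ₁ sin φ₂ − sin φ₁ cos φ₂ cos Δλ) = 73.66°
At arrival: θ₂ = atan2(sin Δλ cos φ₁, −cos φ₂ sin φ₁ + sin φ₂ cos φ₁ cos Δλ) = 113.16°
Δθ = θ₂ − θ₁ = +39.5°

+39.5°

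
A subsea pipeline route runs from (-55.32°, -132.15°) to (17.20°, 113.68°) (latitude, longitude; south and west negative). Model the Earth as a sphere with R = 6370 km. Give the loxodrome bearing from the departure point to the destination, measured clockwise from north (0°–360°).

Meridional parts: M(φ₁)=-1.1640, M(φ₂)=+0.3048 → ΔM = +1.4688;  Δλ = -1.9926 rad
tan C = Δλ / ΔM = -1.3566 → C = 306.39°

306.4°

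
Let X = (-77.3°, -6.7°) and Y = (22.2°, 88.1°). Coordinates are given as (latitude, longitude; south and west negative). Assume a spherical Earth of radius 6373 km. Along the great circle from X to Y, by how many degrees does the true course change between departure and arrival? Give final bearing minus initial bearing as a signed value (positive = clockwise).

At departure: θ₁ = atan2(sin Δλ cos φ₂, cos φ₁ sin φ₂ − sin φ₁ cos φ₂ cos Δλ) = 89.54°
At arrival: θ₂ = atan2(sin Δλ cos φ₁, −cos φ₂ sin φ₁ + sin φ₂ cos φ₁ cos Δλ) = 13.74°
Δθ = θ₂ − θ₁ = -75.8°

-75.8°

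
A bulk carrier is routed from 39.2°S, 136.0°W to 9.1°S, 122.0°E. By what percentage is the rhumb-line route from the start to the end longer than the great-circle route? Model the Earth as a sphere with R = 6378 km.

Great circle: σ = 1.6300 rad → d_gc = Rσ = 10395.9 km
Rhumb: Δφ = +0.5253, Δλ = -1.7802, Δψ = +0.5853, q = Δφ/Δψ = 0.8976 → d_rh = R√(Δφ²+q²Δλ²) = 10728.1 km
Excess = (10728.1 − 10395.9) / 10395.9 = 332.2 / 10395.9 = 3.20% ≈ 3.2%

3.2%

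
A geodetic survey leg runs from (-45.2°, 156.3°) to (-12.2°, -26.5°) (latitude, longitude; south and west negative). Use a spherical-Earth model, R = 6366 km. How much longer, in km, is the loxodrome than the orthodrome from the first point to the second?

3658 km

Great circle: cos σ = sin φ₁ sin φ₂ + cos φ₁ cos φ₂ cos Δλ,  σ = 2.1388 rad → d_gc = 13615.59 km
Rhumb line: Δψ = +0.6718, q = Δφ/Δψ = 0.8574, d_rh = R√(Δφ²+q²Δλ²) = 17274.07 km
Excess = 17274.07 − 13615.59 = 3658.48 ≈ 3658 km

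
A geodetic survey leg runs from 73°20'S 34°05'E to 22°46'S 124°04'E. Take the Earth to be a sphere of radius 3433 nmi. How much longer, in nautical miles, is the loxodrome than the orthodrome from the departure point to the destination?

Great circle: cos σ = sin φ₁ sin φ₂ + cos φ₁ cos φ₂ cos Δλ,  σ = 1.1909 rad → d_gc = 4088.5 nmi
Rhumb line: Δψ = +1.5126, q = Δφ/Δψ = 0.5835, d_rh = R√(Δφ²+q²Δλ²) = 4367.5 nmi
Excess = 4367.5 − 4088.5 = 279.0 ≈ 279 nmi

279 nmi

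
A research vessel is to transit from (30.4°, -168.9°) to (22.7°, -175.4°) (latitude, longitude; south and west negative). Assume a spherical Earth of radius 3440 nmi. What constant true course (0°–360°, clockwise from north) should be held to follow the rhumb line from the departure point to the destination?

Meridional parts: M(φ₁)=+0.5574, M(φ₂)=+0.4070 → ΔM = -0.1504;  Δλ = -0.1134 rad
tan C = Δλ / ΔM = +0.7543 → C = 217.03°

217.0°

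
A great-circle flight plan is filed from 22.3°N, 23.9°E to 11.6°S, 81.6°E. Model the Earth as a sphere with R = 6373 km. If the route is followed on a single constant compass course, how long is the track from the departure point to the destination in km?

Rhumb course C = atan2(Δλ, Δψ) with Δψ = ln[tan(π/4+φ₂/2)/tan(π/4+φ₁/2)] = -0.6033, Δλ = +1.0071 → C = 120.92°
d = R·|Δφ| / |cos C| = 6373·0.59167 / 0.51390 = 7337 km

7337 km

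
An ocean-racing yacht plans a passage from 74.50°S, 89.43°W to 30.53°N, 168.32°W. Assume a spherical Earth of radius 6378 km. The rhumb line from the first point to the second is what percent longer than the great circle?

Great circle: σ = 2.0321 rad → d_gc = Rσ = 12961.0 km
Rhumb: Δφ = +1.8331, Δλ = -1.3769, Δψ = +2.5544, q = Δφ/Δψ = 0.7176 → d_rh = R√(Δφ²+q²Δλ²) = 13281.9 km
Excess = (13281.9 − 12961.0) / 12961.0 = 320.9 / 12961.0 = 2.48% ≈ 2.5%

2.5%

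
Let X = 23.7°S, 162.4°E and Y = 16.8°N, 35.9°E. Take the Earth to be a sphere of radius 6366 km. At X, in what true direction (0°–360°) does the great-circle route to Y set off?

272.7°

θ = atan2( sin Δλ·cos φ₂ ,  cos φ₁ sin φ₂ − sin φ₁ cos φ₂ cos Δλ )
  = atan2(-0.7695, +0.0358) = 272.66°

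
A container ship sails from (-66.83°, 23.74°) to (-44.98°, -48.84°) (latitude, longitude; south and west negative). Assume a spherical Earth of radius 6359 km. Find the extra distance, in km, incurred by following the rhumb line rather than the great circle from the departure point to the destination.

Great circle: cos σ = sin φ₁ sin φ₂ + cos φ₁ cos φ₂ cos Δλ,  σ = 0.7478 rad → d_gc = 4755.5 km
Rhumb line: Δψ = +0.7039, q = Δφ/Δψ = 0.5418, d_rh = R√(Δφ²+q²Δλ²) = 4992.8 km
Excess = 4992.8 − 4755.5 = 237.3 ≈ 237 km

237 km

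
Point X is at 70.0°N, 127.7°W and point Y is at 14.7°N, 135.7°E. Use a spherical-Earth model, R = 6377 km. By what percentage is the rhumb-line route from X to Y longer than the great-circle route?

Great circle: σ = 1.3690 rad → d_gc = Rσ = 8730.1 km
Rhumb: Δφ = -0.9652, Δλ = -1.6860, Δψ = -1.4760, q = Δφ/Δψ = 0.6539 → d_rh = R√(Δφ²+q²Δλ²) = 9344.0 km
Excess = (9344.0 − 8730.1) / 8730.1 = 613.9 / 8730.1 = 7.03% ≈ 7.0%

7.0%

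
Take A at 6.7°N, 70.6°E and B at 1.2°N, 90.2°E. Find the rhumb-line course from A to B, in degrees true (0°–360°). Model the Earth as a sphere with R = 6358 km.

105.7°

Δψ = ln[tan(π/4+φ₂/2)/tan(π/4+φ₁/2)] = -0.0963
Δλ = +0.3421 rad (taken the short way round)
course = atan2(Δλ, Δψ) = 105.72°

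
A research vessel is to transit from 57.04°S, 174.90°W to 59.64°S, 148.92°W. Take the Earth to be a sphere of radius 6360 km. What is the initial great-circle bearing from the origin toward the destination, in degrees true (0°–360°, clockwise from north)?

θ = atan2( sin Δλ·cos φ₂ ,  cos φ₁ sin φ₂ − sin φ₁ cos φ₂ cos Δλ )
  = atan2(+0.2214, -0.0882) = 111.72°

111.7°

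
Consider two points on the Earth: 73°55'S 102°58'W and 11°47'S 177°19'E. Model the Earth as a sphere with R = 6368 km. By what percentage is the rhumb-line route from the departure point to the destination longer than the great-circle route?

Great circle: σ = 1.3237 rad → d_gc = Rσ = 8429.0 km
Rhumb: Δφ = +1.0844, Δλ = -1.3913, Δψ = +1.7499, q = Δφ/Δψ = 0.6197 → d_rh = R√(Δφ²+q²Δλ²) = 8822.4 km
Excess = (8822.4 − 8429.0) / 8429.0 = 393.4 / 8429.0 = 4.67% ≈ 4.7%

4.7%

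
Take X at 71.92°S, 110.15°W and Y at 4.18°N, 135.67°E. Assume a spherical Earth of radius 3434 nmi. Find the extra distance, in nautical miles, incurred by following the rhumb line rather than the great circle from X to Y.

Great circle: cos σ = sin φ₁ sin φ₂ + cos φ₁ cos φ₂ cos Δλ,  σ = 1.7681 rad → d_gc = 6071.8 nmi
Rhumb line: Δψ = +1.9112, q = Δφ/Δψ = 0.6949, d_rh = R√(Δφ²+q²Δλ²) = 6589.4 nmi
Excess = 6589.4 − 6071.8 = 517.6 ≈ 518 nmi

518 nmi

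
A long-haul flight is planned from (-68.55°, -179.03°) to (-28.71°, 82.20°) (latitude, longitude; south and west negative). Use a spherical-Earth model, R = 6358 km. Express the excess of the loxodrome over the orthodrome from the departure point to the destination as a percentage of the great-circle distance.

8.5%

Great circle: σ = 1.1612 rad → d_gc = Rσ = 7383.2 km
Rhumb: Δφ = +0.6953, Δλ = -1.7239, Δψ = +1.1404, q = Δφ/Δψ = 0.6097 → d_rh = R√(Δφ²+q²Δλ²) = 8012.8 km
Excess = (8012.8 − 7383.2) / 7383.2 = 629.6 / 7383.2 = 8.53% ≈ 8.5%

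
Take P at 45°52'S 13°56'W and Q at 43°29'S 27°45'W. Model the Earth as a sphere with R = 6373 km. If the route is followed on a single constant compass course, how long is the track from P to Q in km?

Rhumb course C = atan2(Δλ, Δψ) with Δψ = ln[tan(π/4+φ₂/2)/tan(π/4+φ₁/2)] = +0.0585, Δλ = -0.2411 → C = 283.64°
d = R·|Δφ| / |cos C| = 6373·0.04160 / 0.23579 = 1124 km

1124 km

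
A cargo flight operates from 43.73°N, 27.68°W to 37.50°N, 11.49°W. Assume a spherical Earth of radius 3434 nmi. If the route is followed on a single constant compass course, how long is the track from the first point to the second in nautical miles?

825 nmi

Rhumb course C = atan2(Δλ, Δψ) with Δψ = ln[tan(π/4+φ₂/2)/tan(π/4+φ₁/2)] = -0.1434, Δλ = +0.2826 → C = 116.91°
d = R·|Δφ| / |cos C| = 3434·0.10873 / 0.45259 = 825 nmi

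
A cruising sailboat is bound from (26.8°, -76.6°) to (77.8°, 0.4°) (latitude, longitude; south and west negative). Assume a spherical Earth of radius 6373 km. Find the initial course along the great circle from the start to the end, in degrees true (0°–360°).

θ = atan2( sin Δλ·cos φ₂ ,  cos φ₁ sin φ₂ − sin φ₁ cos φ₂ cos Δλ )
  = atan2(+0.2059, +0.8510) = 13.60°

13.6°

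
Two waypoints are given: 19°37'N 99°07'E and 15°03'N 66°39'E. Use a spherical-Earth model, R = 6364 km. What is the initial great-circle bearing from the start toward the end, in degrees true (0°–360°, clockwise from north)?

θ = atan2( sin Δλ·cos φ₂ ,  cos φ₁ sin φ₂ − sin φ₁ cos φ₂ cos Δλ )
  = atan2(-0.5184, -0.0289) = 266.80°

266.8°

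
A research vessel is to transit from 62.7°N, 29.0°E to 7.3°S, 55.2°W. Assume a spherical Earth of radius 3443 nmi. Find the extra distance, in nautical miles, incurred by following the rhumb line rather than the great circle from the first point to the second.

Great circle: cos σ = sin φ₁ sin φ₂ + cos φ₁ cos φ₂ cos Δλ,  σ = 1.6378 rad → d_gc = 5638.9 nmi
Rhumb line: Δψ = -1.5431, q = Δφ/Δψ = 0.7918, d_rh = R√(Δφ²+q²Δλ²) = 5808.8 nmi
Excess = 5808.8 − 5638.9 = 169.9 ≈ 170 nmi

170 nmi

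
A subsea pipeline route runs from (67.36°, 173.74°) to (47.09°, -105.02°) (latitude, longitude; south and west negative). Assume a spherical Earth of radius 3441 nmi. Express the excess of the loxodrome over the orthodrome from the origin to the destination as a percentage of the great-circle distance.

Great circle: σ = 0.7729 rad → d_gc = Rσ = 2659.5 nmi
Rhumb: Δφ = -0.3538, Δλ = +1.4179, Δψ = -0.6746, q = Δφ/Δψ = 0.5244 → d_rh = R√(Δφ²+q²Δλ²) = 2833.6 nmi
Excess = (2833.6 − 2659.5) / 2659.5 = 174.1 / 2659.5 = 6.546% ≈ 6.5%

6.5%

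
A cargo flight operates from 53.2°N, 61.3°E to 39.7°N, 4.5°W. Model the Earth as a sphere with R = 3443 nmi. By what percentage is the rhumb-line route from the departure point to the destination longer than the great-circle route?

3.2%

Great circle: σ = 0.7948 rad → d_gc = Rσ = 2736.6 nmi
Rhumb: Δφ = -0.2356, Δλ = -1.1484, Δψ = -0.3446, q = Δφ/Δψ = 0.6838 → d_rh = R√(Δφ²+q²Δλ²) = 2823.0 nmi
Excess = (2823.0 − 2736.6) / 2736.6 = 86.4 / 2736.6 = 3.16% ≈ 3.2%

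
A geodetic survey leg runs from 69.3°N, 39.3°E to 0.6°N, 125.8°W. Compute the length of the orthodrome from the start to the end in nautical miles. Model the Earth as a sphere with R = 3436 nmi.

6559 nmi

cos σ = sin φ₁ sin φ₂ + cos φ₁ cos φ₂ cos Δλ
      = sin(69.30°)sin(0.60°) + cos(69.30°)cos(0.60°)cos(-165.10°) = -0.3318
σ = 109.377° → d = Rσ = 3436·1.90898 = 6559 nmi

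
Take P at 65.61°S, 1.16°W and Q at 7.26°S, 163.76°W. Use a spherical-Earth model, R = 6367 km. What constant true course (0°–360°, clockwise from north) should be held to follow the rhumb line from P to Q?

296.3°

Δψ = ln[tan(π/4+φ₂/2)/tan(π/4+φ₁/2)] = +1.4049
Δλ = -2.8379 rad (taken the short way round)
course = atan2(Δλ, Δψ) = 296.34°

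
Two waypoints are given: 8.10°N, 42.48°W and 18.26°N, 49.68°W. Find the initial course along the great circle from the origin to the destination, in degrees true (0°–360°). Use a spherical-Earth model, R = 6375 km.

N = sin Δλ·cos φ₂ = -0.1190;  D = cos φ₁ sin φ₂ − sin φ₁ cos φ₂ cos Δλ = +0.1775
initial course = atan2(N, D) = 326.15°

326.1°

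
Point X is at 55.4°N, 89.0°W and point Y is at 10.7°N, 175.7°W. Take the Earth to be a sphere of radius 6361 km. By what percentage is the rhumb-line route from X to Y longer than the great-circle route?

Great circle: σ = 1.3848 rad → d_gc = Rσ = 8808.6 km
Rhumb: Δφ = -0.7802, Δλ = -1.5132, Δψ = -0.9786, q = Δφ/Δψ = 0.7972 → d_rh = R√(Δφ²+q²Δλ²) = 9138.4 km
Excess = (9138.4 − 8808.6) / 8808.6 = 329.8 / 8808.6 = 3.74% ≈ 3.7%

3.7%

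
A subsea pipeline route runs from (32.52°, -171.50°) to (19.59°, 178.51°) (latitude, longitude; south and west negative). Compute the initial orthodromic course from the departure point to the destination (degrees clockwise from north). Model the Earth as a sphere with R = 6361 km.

217.1°

θ = atan2( sin Δλ·cos φ₂ ,  cos φ₁ sin φ₂ − sin φ₁ cos φ₂ cos Δλ )
  = atan2(-0.1634, -0.2161) = 217.10°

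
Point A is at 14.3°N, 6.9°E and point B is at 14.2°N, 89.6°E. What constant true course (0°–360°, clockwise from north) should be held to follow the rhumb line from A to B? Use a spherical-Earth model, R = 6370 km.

90.1°

Δψ = ln[tan(π/4+φ₂/2)/tan(π/4+φ₁/2)] = -0.0018
Δλ = +1.4434 rad (taken the short way round)
course = atan2(Δλ, Δψ) = 90.07°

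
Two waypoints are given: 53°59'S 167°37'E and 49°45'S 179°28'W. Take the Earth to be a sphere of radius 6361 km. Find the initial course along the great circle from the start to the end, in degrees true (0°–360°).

67.2°

θ = atan2( sin Δλ·cos φ₂ ,  cos φ₁ sin φ₂ − sin φ₁ cos φ₂ cos Δλ )
  = atan2(+0.1444, +0.0606) = 67.24°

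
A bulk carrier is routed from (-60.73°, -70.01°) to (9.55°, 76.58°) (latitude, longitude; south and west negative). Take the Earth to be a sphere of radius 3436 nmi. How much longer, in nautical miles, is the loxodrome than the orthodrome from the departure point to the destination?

905 nmi

Great circle: cos σ = sin φ₁ sin φ₂ + cos φ₁ cos φ₂ cos Δλ,  σ = 2.1498 rad → d_gc = 7386.8 nmi
Rhumb line: Δψ = +1.5102, q = Δφ/Δψ = 0.8122, d_rh = R√(Δφ²+q²Δλ²) = 8291.4 nmi
Excess = 8291.4 − 7386.8 = 904.6 ≈ 905 nmi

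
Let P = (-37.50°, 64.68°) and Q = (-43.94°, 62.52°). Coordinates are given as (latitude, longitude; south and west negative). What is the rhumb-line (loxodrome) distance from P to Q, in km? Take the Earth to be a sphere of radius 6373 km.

Δψ = ln[tan(π/4+φ₂/2)/tan(π/4+φ₁/2)] = -0.1485;  Δφ = -0.1124 rad,  Δλ = -0.0377 rad
q = Δφ/Δψ = 0.7569
d = R·√(Δφ² + q²Δλ²) = 6373·0.11596 = 739 km

739 km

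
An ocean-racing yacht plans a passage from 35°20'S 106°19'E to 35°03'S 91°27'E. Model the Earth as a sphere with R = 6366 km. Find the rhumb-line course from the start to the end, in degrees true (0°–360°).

Δψ = ln[tan(π/4+φ₂/2)/tan(π/4+φ₁/2)] = +0.0061
Δλ = -0.2595 rad (taken the short way round)
course = atan2(Δλ, Δψ) = 271.34°

271.3°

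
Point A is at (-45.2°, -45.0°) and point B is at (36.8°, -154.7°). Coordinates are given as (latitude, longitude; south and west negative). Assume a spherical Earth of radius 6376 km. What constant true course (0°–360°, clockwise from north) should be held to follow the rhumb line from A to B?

309.5°

Δψ = ln[tan(π/4+φ₂/2)/tan(π/4+φ₁/2)] = +1.5779
Δλ = -1.9146 rad (taken the short way round)
course = atan2(Δλ, Δψ) = 309.49°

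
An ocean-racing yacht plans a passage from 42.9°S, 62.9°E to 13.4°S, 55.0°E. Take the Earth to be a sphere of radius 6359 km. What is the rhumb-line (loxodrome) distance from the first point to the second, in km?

3361 km

Rhumb course C = atan2(Δλ, Δψ) with Δψ = ln[tan(π/4+φ₂/2)/tan(π/4+φ₁/2)] = +0.5944, Δλ = -0.1379 → C = 346.94°
d = R·|Δφ| / |cos C| = 6359·0.51487 / 0.97414 = 3361 km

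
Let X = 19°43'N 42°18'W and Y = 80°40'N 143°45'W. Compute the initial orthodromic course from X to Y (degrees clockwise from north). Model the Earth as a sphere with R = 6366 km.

N = sin Δλ·cos φ₂ = -0.1590;  D = cos φ₁ sin φ₂ − sin φ₁ cos φ₂ cos Δλ = +0.9398
initial course = atan2(N, D) = 350.40°

350.4°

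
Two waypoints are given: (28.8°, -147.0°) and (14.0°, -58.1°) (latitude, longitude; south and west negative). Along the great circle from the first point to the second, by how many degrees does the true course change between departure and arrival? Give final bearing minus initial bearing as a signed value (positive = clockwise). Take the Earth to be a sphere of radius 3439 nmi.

At departure: θ₁ = atan2(sin Δλ cos φ₂, cos φ₁ sin φ₂ − sin φ₁ cos φ₂ cos Δλ) = 78.18°
At arrival: θ₂ = atan2(sin Δλ cos φ₁, −cos φ₂ sin φ₁ + sin φ₂ cos φ₁ cos Δλ) = 117.87°
Δθ = θ₂ − θ₁ = +39.7°

+39.7°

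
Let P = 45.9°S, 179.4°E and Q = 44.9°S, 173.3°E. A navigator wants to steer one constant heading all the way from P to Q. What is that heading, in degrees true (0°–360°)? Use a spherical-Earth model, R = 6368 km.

283.1°

Δψ = ln[tan(π/4+φ₂/2)/tan(π/4+φ₁/2)] = +0.0249
Δλ = -0.1065 rad (taken the short way round)
course = atan2(Δλ, Δψ) = 283.14°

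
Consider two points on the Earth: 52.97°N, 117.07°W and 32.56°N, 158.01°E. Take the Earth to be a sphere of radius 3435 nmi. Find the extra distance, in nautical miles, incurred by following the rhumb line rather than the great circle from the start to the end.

Great circle: cos σ = sin φ₁ sin φ₂ + cos φ₁ cos φ₂ cos Δλ,  σ = 1.0763 rad → d_gc = 3697.1 nmi
Rhumb line: Δψ = -0.4924, q = Δφ/Δψ = 0.7235, d_rh = R√(Δφ²+q²Δλ²) = 3881.3 nmi
Excess = 3881.3 − 3697.1 = 184.2 ≈ 184 nmi

184 nmi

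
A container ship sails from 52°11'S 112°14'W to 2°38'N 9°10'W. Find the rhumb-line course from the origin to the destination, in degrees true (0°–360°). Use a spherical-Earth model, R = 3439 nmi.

58.2°

Δψ = ln[tan(π/4+φ₂/2)/tan(π/4+φ₁/2)] = +1.1173
Δλ = +1.7989 rad (taken the short way round)
course = atan2(Δλ, Δψ) = 58.15°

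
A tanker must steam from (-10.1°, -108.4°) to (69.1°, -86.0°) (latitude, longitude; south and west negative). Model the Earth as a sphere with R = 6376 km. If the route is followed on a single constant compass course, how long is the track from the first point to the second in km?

Rhumb course C = atan2(Δλ, Δψ) with Δψ = ln[tan(π/4+φ₂/2)/tan(π/4+φ₁/2)] = +1.8676, Δλ = +0.3910 → C = 11.82°
d = R·|Δφ| / |cos C| = 6376·1.38230 / 0.97879 = 9005 km

9005 km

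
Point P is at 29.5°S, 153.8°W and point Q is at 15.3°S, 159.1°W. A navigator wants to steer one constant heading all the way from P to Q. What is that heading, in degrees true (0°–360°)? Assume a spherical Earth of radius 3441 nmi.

341.0°

Δψ = ln[tan(π/4+φ₂/2)/tan(π/4+φ₁/2)] = +0.2690
Δλ = -0.0925 rad (taken the short way round)
course = atan2(Δλ, Δψ) = 341.02°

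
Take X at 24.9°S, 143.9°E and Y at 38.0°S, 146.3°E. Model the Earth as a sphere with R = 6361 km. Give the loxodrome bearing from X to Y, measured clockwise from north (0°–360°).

171.2°

Δψ = ln[tan(π/4+φ₂/2)/tan(π/4+φ₁/2)] = -0.2690
Δλ = +0.0419 rad (taken the short way round)
course = atan2(Δλ, Δψ) = 171.15°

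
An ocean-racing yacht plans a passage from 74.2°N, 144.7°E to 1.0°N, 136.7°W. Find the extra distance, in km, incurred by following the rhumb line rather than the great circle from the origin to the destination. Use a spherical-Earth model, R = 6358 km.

381 km

Great circle: cos σ = sin φ₁ sin φ₂ + cos φ₁ cos φ₂ cos Δλ,  σ = 1.5001 rad → d_gc = 9537.9 km
Rhumb line: Δψ = -1.9575, q = Δφ/Δψ = 0.6526, d_rh = R√(Δφ²+q²Δλ²) = 9918.9 km
Excess = 9918.9 − 9537.9 = 381.0 ≈ 381 km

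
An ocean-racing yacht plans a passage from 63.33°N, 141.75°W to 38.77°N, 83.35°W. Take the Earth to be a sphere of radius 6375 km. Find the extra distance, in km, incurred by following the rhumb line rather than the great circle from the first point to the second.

Great circle: cos σ = sin φ₁ sin φ₂ + cos φ₁ cos φ₂ cos Δλ,  σ = 0.7333 rad → d_gc = 4675.04 km
Rhumb line: Δψ = -0.7044, q = Δφ/Δψ = 0.6085, d_rh = R√(Δφ²+q²Δλ²) = 4806.49 km
Excess = 4806.49 − 4675.04 = 131.45 ≈ 131 km

131 km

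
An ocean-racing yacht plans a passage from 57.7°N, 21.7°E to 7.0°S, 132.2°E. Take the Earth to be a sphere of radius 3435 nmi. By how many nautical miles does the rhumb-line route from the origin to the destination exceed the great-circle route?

323 nmi

Great circle: cos σ = sin φ₁ sin φ₂ + cos φ₁ cos φ₂ cos Δλ,  σ = 1.8637 rad → d_gc = 6401.9 nmi
Rhumb line: Δψ = -1.3618, q = Δφ/Δψ = 0.8292, d_rh = R√(Δφ²+q²Δλ²) = 6724.8 nmi
Excess = 6724.8 − 6401.9 = 322.9 ≈ 323 nmi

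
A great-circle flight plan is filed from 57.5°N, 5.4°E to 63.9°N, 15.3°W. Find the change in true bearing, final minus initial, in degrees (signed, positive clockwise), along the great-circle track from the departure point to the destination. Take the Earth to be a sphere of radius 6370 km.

Initial bearing θ₁ = atan2(sin Δλ cos φ₂, cos φ₁ sin φ₂ − sin φ₁ cos φ₂ cos Δλ) = 311.05°
Final bearing θ₂ = (initial bearing from the destination back to the start) + 180° = 292.92°
Δθ = θ₂ − θ₁ = -18.1°

-18.1°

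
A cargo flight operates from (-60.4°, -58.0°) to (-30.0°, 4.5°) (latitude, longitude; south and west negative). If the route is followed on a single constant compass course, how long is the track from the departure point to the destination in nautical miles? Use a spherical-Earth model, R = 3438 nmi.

3132 nmi

Rhumb course C = atan2(Δλ, Δψ) with Δψ = ln[tan(π/4+φ₂/2)/tan(π/4+φ₁/2)] = +0.7817, Δλ = +1.0908 → C = 54.37°
d = R·|Δφ| / |cos C| = 3438·0.53058 / 0.58249 = 3132 nmi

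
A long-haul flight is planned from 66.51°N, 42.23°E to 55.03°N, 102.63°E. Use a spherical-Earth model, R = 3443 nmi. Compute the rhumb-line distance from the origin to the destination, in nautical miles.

1881 nmi

Δψ = ln[tan(π/4+φ₂/2)/tan(π/4+φ₁/2)] = -0.4155;  Δφ = -0.2004 rad,  Δλ = +1.0542 rad
q = Δφ/Δψ = 0.4822
d = R·√(Δφ² + q²Δλ²) = 3443·0.54640 = 1881 nmi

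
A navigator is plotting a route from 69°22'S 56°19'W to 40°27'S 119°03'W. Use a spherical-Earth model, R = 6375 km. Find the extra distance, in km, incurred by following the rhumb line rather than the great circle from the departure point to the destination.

172 km

Great circle: cos σ = sin φ₁ sin φ₂ + cos φ₁ cos φ₂ cos Δλ,  σ = 0.7524 rad → d_gc = 4796.8 km
Rhumb line: Δψ = +0.9304, q = Δφ/Δψ = 0.5425, d_rh = R√(Δφ²+q²Δλ²) = 4968.7 km
Excess = 4968.7 − 4796.8 = 171.9 ≈ 172 km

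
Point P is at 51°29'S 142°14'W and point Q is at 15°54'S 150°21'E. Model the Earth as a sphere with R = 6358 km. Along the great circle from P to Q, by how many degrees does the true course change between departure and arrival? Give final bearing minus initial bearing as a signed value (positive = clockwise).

+42.5°

Initial bearing θ₁ = atan2(sin Δλ cos φ₂, cos φ₁ sin φ₂ − sin φ₁ cos φ₂ cos Δλ) = 277.59°
Final bearing θ₂ = (initial bearing from the destination back to the start) + 180° = 320.07°
Δθ = θ₂ − θ₁ = +42.5°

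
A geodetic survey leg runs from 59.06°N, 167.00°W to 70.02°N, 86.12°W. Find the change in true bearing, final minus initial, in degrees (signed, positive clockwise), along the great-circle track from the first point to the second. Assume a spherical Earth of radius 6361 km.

+75.4°

Initial bearing θ₁ = atan2(sin Δλ cos φ₂, cos φ₁ sin φ₂ − sin φ₁ cos φ₂ cos Δλ) = 37.69°
Final bearing θ₂ = (initial bearing from the destination back to the start) + 180° = 113.10°
Δθ = θ₂ − θ₁ = +75.4°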